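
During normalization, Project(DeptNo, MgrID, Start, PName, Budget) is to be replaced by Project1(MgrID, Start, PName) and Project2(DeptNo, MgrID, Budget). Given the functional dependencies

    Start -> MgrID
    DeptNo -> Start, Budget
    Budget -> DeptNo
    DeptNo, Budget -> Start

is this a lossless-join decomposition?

No

Common attributes: Project1 ∩ Project2 = {MgrID}.
No dependency enlarges {MgrID}, so (MgrID)⁺ = {MgrID}.
The closure contains neither all of Project1 = {MgrID, Start, PName} nor all of Project2 = {DeptNo, MgrID, Budget}, so the common attributes are not a superkey of either fragment. The join is lossy.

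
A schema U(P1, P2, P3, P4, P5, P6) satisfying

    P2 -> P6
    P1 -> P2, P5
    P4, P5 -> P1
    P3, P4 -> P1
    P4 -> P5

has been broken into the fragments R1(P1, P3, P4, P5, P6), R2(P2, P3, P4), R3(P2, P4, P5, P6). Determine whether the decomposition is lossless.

Yes

Chase test. Columns are P1, P2, P3, P4, P5, P6; row i has aⱼ where attribute j ∈ Ri, else bᵢⱼ.
Initial tableau (one row per fragment):
  row 1: a1 b12 a3 a4 a5 a6
  row 2: b21 a2 a3 a4 b25 b26
  row 3: b31 a2 b33 a4 a5 a6
Rows 2 and 3 agree on P2; apply P2→P6 and equate their P6 entries.
Rows 1 and 3 agree on P4, P5; apply P4, P5→P1 and equate their P1 entries.
Rows 1 and 2 agree on P3, P4; apply P3, P4→P1 and equate their P1 entries.
Rows 1 and 2 agree on P4; apply P4→P5 and equate their P5 entries.
Rows 1 and 2 agree on P1; apply P1→P2, P5 and equate their P2, P5 entries.
Row 1 is now all distinguished symbols — the join is lossless.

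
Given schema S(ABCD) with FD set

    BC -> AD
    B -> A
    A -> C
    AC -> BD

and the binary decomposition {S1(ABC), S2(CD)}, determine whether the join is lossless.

No

Common attributes: S1 ∩ S2 = {C}.
No dependency enlarges {C}, so (C)⁺ = {C}.
The closure contains neither all of S1 = {ABC} nor all of S2 = {CD}, so the common attributes are not a superkey of either fragment. The join is lossy.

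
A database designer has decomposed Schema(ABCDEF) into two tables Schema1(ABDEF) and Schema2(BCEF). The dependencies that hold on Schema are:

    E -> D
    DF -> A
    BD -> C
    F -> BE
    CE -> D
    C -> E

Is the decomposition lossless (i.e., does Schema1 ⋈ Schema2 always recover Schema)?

Yes

Common attributes: Schema1 ∩ Schema2 = {BEF}.
Closure of {BEF}: E → D applies, adding D; DF → A applies, adding A; BD → C applies, adding C. So (BEF)⁺ = {ABCDEF}.
This closure contains every attribute of Schema1, so Schema1 ∩ Schema2 → Schema1. The join is lossless.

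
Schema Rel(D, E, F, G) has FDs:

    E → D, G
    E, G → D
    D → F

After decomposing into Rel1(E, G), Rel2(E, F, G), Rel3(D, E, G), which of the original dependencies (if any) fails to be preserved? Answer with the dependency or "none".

Check D → F: no single fragment contains all of {D, F}, and the restricted closure of {D} across the fragments never reaches {F}.
E → D, G is preserved.
E, G → D is preserved.

D → F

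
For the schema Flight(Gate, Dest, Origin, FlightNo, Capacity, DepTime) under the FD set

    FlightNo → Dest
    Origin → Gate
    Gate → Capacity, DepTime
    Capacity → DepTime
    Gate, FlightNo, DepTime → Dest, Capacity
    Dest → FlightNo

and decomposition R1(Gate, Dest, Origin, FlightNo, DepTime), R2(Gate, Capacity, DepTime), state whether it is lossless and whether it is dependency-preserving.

lossless and dependency-preserving

Lossless test: (Gate, DepTime)⁺ = {Gate, Capacity, DepTime}, which contains all of one fragment — lossless.
Dependency preservation: Gate, FlightNo, DepTime → Dest, Capacity is not contained in any single fragment, but the restricted closure of its left-hand side across the fragments still reaches the right-hand side; the remaining FDs each lie inside some fragment. All dependencies are preserved.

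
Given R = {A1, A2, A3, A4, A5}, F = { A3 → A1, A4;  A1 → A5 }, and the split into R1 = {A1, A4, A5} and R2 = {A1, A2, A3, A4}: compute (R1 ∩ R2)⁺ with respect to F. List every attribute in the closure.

R1 ∩ R2 = {A1, A4}.
A1 → A5 applies, adding A5
Closure: {A1, A4, A5}.

A1, A4, A5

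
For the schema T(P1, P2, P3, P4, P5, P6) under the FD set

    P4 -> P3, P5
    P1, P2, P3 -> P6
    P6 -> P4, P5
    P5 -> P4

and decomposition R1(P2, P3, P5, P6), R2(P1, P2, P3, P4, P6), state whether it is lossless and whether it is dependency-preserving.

lossless but not dependency-preserving

Lossless test: (P2, P3, P6)⁺ = {P2, P3, P4, P5, P6}, which contains all of one fragment — lossless.
Dependency preservation: the restricted closure of {P4} across the fragments never reaches {P3, P5}, so P4 → P3, P5 cannot be enforced without a join — not preserved.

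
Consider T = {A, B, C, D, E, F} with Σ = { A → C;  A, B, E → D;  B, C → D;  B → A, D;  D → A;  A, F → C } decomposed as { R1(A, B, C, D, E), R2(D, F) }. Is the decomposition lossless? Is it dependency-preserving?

lossy but dependency-preserving

Lossless test: (D)⁺ = {A, C, D}, which is a superkey of neither fragment — lossy.
Dependency preservation: A, F → C is not contained in any single fragment, but the restricted closure of its left-hand side across the fragments still reaches the right-hand side; the remaining FDs each lie inside some fragment. All dependencies are preserved.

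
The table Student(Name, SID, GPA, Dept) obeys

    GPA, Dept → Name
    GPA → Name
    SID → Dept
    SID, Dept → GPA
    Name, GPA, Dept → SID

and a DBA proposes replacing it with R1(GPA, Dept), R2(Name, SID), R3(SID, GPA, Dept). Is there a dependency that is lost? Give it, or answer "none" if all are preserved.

Check GPA → Name: no single fragment contains all of {Name, GPA}, and the restricted closure of {GPA} across the fragments never reaches {Name}.
GPA, Dept → Name is preserved.
SID → Dept is preserved.
SID, Dept → GPA is preserved.
Name, GPA, Dept → SID is preserved.

GPA → Name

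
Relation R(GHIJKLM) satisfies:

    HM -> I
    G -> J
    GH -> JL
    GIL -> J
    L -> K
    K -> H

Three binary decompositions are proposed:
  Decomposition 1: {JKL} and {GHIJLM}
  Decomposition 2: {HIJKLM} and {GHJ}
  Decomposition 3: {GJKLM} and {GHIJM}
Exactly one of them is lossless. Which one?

Decomposition 1

Decomposition 1: common = {JL}, closure = {HJKL} → lossless.
Decomposition 2: common = {HJ}, closure = {HJ} → lossy.
Decomposition 3: common = {GJM}, closure = {GJM} → lossy.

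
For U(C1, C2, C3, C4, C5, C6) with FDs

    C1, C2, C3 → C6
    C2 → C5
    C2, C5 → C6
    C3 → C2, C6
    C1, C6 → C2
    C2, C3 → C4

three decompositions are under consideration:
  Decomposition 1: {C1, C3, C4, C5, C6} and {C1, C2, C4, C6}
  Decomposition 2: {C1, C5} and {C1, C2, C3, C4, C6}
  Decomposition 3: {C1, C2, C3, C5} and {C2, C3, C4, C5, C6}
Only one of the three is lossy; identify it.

Decomposition 2

Decomposition 1: common = {C1, C4, C6}, closure = {C1, C2, C4, C5, C6} → lossless.
Decomposition 2: common = {C1}, closure = {C1} → lossy.
Decomposition 3: common = {C2, C3, C5}, closure = {C2, C3, C4, C5, C6} → lossless.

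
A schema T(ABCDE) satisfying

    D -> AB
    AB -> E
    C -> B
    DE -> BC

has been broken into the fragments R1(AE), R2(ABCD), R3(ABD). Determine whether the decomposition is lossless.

Chase test. Columns are ABCDE; row i has aⱼ where attribute j ∈ Ri, else bᵢⱼ.
Initial tableau (one row per fragment):
  row 1: a1 b12 b13 b14 a5
  row 2: a1 a2 a3 a4 b25
  row 3: a1 a2 b33 a4 b35
Rows 2 and 3 agree on AB; apply AB→E and equate their E entries.
Rows 2 and 3 agree on DE; apply DE→BC and equate their BC entries.
No row becomes fully distinguished — the join is lossy.

No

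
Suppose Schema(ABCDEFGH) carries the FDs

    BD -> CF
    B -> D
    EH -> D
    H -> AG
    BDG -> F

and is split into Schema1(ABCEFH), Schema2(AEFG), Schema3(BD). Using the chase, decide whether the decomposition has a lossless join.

Chase test. Columns are ABCDEFGH; row i has aⱼ where attribute j ∈ Schemai, else bᵢⱼ.
Initial tableau (one row per fragment):
  row 1: a1 a2 a3 b14 a5 a6 b17 a8
  row 2: a1 b22 b23 b24 a5 a6 a7 b28
  row 3: b31 a2 b33 a4 b35 b36 b37 b38
Rows 1 and 3 agree on B; apply B→D and equate their D entries.
Rows 1 and 3 agree on BD; apply BD→CF and equate their CF entries.
No row becomes fully distinguished — the join is lossy.

No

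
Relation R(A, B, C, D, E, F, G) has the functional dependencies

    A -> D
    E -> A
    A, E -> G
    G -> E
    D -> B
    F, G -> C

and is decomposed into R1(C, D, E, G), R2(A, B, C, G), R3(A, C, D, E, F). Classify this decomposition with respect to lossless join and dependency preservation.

lossless but not dependency-preserving

Lossless test (chase): Rows 2 and 3 agree on A; apply A→D and equate their D entries. Rows 1 and 3 agree on E; apply E→A and equate their A entries. Rows 1 and 3 agree on A, E; apply A, E→G and equate their G entries. Rows 1 and 2 agree on G; apply G→E and equate their E entries. Rows 1 and 2 agree on D; apply D→B and equate their B entries. Rows 1 and 3 agree on D; apply D→B and equate their B entries. Row 3 is now all distinguished symbols — the join is lossless.
Dependency preservation: the restricted closure of {D} across the fragments never reaches {B}, so D → B cannot be enforced without a join — not preserved.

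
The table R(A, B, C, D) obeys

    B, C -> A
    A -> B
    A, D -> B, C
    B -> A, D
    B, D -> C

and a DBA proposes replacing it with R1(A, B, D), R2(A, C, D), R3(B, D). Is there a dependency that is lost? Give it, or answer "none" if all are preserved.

B, C → A: restricted closure across fragments reaches A.
A → B lies within R1.
A, D → B, C: restricted closure across fragments reaches B, C.
B → A, D lies within R1.
B, D → C: restricted closure across fragments reaches C.
Every dependency is enforceable on the fragments, so the decomposition is dependency-preserving.

none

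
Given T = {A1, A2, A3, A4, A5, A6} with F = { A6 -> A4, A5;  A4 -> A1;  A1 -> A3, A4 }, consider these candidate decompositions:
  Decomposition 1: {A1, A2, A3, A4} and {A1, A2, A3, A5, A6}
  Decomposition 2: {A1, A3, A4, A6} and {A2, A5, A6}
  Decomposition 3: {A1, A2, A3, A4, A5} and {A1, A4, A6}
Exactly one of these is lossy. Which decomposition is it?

Decomposition 1: common = {A1, A2, A3}, closure = {A1, A2, A3, A4} → lossless.
Decomposition 2: common = {A6}, closure = {A1, A3, A4, A5, A6} → lossless.
Decomposition 3: common = {A1, A4}, closure = {A1, A3, A4} → lossy.

Decomposition 3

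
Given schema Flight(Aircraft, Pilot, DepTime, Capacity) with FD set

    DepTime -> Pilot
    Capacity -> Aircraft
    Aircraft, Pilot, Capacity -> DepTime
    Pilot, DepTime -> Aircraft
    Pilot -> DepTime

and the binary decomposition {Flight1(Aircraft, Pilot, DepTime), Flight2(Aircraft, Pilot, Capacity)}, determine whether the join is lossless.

Common attributes: Flight1 ∩ Flight2 = {Aircraft, Pilot}.
Closure of {Aircraft, Pilot}: Pilot → DepTime applies, adding DepTime. So (Aircraft, Pilot)⁺ = {Aircraft, Pilot, DepTime}.
This closure contains every attribute of Flight1, so Flight1 ∩ Flight2 → Flight1. The join is lossless.

Yes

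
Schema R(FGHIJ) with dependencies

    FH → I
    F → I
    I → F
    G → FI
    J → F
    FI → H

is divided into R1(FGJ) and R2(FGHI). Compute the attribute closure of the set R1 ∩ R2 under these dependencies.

R1 ∩ R2 = {FG}.
F → I applies, adding I
FI → H applies, adding H
Closure: {FGHI}.

FGHI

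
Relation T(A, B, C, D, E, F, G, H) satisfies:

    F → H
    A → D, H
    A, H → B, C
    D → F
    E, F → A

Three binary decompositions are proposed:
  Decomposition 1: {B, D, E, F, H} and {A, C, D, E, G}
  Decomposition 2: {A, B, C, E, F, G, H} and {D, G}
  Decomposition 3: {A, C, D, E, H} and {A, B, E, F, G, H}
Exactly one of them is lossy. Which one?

Decomposition 2

Decomposition 1: common = {D, E}, closure = {A, B, C, D, E, F, H} → lossless.
Decomposition 2: common = {G}, closure = {G} → lossy.
Decomposition 3: common = {A, E, H}, closure = {A, B, C, D, E, F, H} → lossless.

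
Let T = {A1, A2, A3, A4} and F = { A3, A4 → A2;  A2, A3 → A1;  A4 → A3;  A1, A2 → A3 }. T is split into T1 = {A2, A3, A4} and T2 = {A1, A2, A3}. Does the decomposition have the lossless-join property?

Yes

Common attributes: T1 ∩ T2 = {A2, A3}.
Closure of {A2, A3}: A2, A3 → A1 applies, adding A1. So (A2, A3)⁺ = {A1, A2, A3}.
This closure contains every attribute of T2, so T1 ∩ T2 → T2. The join is lossless.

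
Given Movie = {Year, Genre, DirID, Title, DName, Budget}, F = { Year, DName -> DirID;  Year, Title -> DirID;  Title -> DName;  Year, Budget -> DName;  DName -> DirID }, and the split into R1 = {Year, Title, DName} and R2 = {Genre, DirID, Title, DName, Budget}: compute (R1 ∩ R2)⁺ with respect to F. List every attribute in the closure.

R1 ∩ R2 = {Title, DName}.
DName → DirID applies, adding DirID
Closure: {DirID, Title, DName}.

DirID, Title, DName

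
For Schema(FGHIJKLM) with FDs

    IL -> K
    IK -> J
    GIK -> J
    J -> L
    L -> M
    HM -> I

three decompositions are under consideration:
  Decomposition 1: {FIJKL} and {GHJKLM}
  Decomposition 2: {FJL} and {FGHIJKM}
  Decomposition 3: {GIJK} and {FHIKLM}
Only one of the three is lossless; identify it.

Decomposition 1: common = {JKL}, closure = {JKLM} → lossy.
Decomposition 2: common = {FJ}, closure = {FJLM} → lossless.
Decomposition 3: common = {IK}, closure = {IJKLM} → lossy.

Decomposition 2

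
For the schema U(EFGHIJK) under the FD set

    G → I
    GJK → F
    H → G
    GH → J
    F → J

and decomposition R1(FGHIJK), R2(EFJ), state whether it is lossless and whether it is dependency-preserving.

lossy but dependency-preserving

Lossless test: (FJ)⁺ = {FJ}, which is a superkey of neither fragment — lossy.
Dependency preservation: every FD's attributes lie within a single fragment, so each can be enforced locally — preserved.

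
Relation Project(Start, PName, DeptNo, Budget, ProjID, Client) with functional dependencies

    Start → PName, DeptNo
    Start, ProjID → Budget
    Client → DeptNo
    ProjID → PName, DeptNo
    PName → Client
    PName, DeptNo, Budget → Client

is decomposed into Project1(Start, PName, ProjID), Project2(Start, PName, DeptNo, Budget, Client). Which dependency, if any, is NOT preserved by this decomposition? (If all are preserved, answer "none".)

Start, ProjID → Budget

Check Start, ProjID → Budget: no single fragment contains all of {Start, Budget, ProjID}, and the restricted closure of {Start, ProjID} across the fragments never reaches {Budget}.
Start → PName, DeptNo is preserved.
Client → DeptNo is preserved.
ProjID → PName, DeptNo is preserved.
PName → Client is preserved.
PName, DeptNo, Budget → Client is preserved.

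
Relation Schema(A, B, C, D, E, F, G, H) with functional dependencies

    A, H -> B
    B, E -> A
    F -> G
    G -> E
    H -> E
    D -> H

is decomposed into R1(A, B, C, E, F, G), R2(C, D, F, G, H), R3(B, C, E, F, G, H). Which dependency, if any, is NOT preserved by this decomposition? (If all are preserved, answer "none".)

A, H -> B

Check A, H → B: no single fragment contains all of {A, B, H}, and the restricted closure of {A, H} across the fragments never reaches {B}.
B, E → A is preserved.
F → G is preserved.
G → E is preserved.
H → E is preserved.
D → H is preserved.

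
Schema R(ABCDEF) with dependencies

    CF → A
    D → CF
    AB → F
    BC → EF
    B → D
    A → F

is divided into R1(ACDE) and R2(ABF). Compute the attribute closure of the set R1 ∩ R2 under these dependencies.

R1 ∩ R2 = {A}.
A → F applies, adding F
Closure: {AF}.

AF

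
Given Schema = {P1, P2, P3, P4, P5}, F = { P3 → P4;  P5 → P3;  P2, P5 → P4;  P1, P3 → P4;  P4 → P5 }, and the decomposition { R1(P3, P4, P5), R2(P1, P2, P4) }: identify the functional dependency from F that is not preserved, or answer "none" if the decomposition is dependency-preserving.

P3 → P4 lies within R1.
P5 → P3 lies within R1.
P2, P5 → P4: restricted closure across fragments reaches P4.
P1, P3 → P4: restricted closure across fragments reaches P4.
P4 → P5 lies within R1.
Every dependency is enforceable on the fragments, so the decomposition is dependency-preserving.

none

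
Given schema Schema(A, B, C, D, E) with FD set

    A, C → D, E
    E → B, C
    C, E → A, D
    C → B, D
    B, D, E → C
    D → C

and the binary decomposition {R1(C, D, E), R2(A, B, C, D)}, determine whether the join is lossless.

No

Common attributes: R1 ∩ R2 = {C, D}.
Closure of {C, D}: C → B, D applies, adding B. So (C, D)⁺ = {B, C, D}.
The closure contains neither all of R1 = {C, D, E} nor all of R2 = {A, B, C, D}, so the common attributes are not a superkey of either fragment. The join is lossy.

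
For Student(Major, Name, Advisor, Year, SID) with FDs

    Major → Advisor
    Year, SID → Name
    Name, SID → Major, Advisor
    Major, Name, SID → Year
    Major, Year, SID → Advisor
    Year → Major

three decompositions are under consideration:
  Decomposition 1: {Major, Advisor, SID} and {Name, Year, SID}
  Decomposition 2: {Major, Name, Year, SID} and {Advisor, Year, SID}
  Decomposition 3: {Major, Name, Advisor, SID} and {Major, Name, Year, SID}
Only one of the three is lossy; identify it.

Decomposition 1

Decomposition 1: common = {SID}, closure = {SID} → lossy.
Decomposition 2: common = {Year, SID}, closure = {Major, Name, Advisor, Year, SID} → lossless.
Decomposition 3: common = {Major, Name, SID}, closure = {Major, Name, Advisor, Year, SID} → lossless.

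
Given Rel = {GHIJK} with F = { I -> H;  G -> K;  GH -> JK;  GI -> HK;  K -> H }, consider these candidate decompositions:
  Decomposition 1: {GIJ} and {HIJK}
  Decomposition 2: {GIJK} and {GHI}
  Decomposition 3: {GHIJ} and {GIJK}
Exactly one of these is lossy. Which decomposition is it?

Decomposition 1

Decomposition 1: common = {IJ}, closure = {HIJ} → lossy.
Decomposition 2: common = {GI}, closure = {GHIJK} → lossless.
Decomposition 3: common = {GIJ}, closure = {GHIJK} → lossless.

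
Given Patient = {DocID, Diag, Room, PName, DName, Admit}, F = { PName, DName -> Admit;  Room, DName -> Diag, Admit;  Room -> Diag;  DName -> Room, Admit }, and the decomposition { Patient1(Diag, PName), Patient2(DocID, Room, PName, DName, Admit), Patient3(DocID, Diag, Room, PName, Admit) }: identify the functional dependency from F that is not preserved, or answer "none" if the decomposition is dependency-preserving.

PName, DName → Admit lies within Patient2.
Room, DName → Diag, Admit: restricted closure across fragments reaches Diag, Admit.
Room → Diag lies within Patient3.
DName → Room, Admit lies within Patient2.
Every dependency is enforceable on the fragments, so the decomposition is dependency-preserving.

none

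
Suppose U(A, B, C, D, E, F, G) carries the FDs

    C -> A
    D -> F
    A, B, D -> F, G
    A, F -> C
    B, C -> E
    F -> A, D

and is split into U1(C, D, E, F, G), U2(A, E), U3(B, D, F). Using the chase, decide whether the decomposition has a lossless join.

Chase test. Columns are A, B, C, D, E, F, G; row i has aⱼ where attribute j ∈ Ui, else bᵢⱼ.
Initial tableau (one row per fragment):
  row 1: b11 b12 a3 a4 a5 a6 a7
  row 2: a1 b22 b23 b24 a5 b26 b27
  row 3: b31 a2 b33 a4 b35 a6 b37
Rows 1 and 3 agree on F; apply F→A, D and equate their A, D entries.
Rows 1 and 3 agree on A, F; apply A, F→C and equate their C entries.
No row becomes fully distinguished — the join is lossy.

No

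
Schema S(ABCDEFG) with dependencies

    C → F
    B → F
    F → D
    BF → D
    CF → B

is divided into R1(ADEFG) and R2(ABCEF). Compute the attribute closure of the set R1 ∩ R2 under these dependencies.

R1 ∩ R2 = {AEF}.
F → D applies, adding D
Closure: {ADEF}.

ADEF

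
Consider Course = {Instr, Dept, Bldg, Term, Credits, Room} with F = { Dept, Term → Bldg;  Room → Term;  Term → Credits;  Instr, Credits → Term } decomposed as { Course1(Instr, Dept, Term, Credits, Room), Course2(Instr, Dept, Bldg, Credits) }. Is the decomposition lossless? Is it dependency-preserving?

lossless but not dependency-preserving

Lossless test: (Instr, Dept, Credits)⁺ = {Instr, Dept, Bldg, Term, Credits}, which contains all of one fragment — lossless.
Dependency preservation: the restricted closure of {Dept, Term} across the fragments never reaches {Bldg}, so Dept, Term → Bldg cannot be enforced without a join — not preserved.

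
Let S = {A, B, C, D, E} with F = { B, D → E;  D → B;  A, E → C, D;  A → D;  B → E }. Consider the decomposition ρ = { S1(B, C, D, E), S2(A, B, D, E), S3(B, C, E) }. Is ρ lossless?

Chase test. Columns are A, B, C, D, E; row i has aⱼ where attribute j ∈ Si, else bᵢⱼ.
Initial tableau (one row per fragment):
  row 1: b11 a2 a3 a4 a5
  row 2: a1 a2 b23 a4 a5
  row 3: b31 a2 a3 b34 a5
No row becomes fully distinguished — the join is lossy.

No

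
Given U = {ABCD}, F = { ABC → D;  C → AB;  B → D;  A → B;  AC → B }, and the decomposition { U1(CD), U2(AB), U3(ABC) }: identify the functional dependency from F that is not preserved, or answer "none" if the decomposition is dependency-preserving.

B → D

Check B → D: no single fragment contains all of {BD}, and the restricted closure of {B} across the fragments never reaches {D}.
ABC → D is preserved.
C → AB is preserved.
A → B is preserved.
AC → B is preserved.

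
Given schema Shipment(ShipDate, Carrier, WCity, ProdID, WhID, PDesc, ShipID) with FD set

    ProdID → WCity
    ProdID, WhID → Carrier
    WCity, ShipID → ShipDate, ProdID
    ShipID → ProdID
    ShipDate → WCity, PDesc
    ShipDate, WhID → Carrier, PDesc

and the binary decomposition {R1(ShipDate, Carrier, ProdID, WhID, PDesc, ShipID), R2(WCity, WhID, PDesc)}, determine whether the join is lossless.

Common attributes: R1 ∩ R2 = {WhID, PDesc}.
No dependency enlarges {WhID, PDesc}, so (WhID, PDesc)⁺ = {WhID, PDesc}.
The closure contains neither all of R1 = {ShipDate, Carrier, ProdID, WhID, PDesc, ShipID} nor all of R2 = {WCity, WhID, PDesc}, so the common attributes are not a superkey of either fragment. The join is lossy.

No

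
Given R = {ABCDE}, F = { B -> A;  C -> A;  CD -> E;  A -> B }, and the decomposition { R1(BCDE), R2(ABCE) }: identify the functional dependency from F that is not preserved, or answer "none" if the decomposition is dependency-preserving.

B → A lies within R2.
C → A lies within R2.
CD → E lies within R1.
A → B lies within R2.
Every dependency is enforceable on the fragments, so the decomposition is dependency-preserving.

none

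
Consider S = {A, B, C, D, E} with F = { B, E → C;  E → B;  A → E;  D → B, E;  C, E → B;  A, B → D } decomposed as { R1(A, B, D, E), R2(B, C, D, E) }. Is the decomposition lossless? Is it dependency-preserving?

lossless and dependency-preserving

Lossless test: (B, D, E)⁺ = {B, C, D, E}, which contains all of one fragment — lossless.
Dependency preservation: every FD's attributes lie within a single fragment, so each can be enforced locally — preserved.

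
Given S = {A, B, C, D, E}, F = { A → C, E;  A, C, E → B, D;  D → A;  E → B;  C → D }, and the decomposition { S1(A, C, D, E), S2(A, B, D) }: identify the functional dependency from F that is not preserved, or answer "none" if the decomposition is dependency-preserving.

E → B

Check E → B: no single fragment contains all of {B, E}, and the restricted closure of {E} across the fragments never reaches {B}.
A → C, E is preserved.
A, C, E → B, D is preserved.
D → A is preserved.
C → D is preserved.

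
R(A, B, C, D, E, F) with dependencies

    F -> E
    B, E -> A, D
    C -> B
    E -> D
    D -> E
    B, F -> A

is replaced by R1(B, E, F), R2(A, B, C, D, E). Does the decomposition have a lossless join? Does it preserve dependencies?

Lossless test: (B, E)⁺ = {A, B, D, E}, which is a superkey of neither fragment — lossy.
Dependency preservation: B, F → A is not contained in any single fragment, but the restricted closure of its left-hand side across the fragments still reaches the right-hand side; the remaining FDs each lie inside some fragment. All dependencies are preserved.

lossy but dependency-preserving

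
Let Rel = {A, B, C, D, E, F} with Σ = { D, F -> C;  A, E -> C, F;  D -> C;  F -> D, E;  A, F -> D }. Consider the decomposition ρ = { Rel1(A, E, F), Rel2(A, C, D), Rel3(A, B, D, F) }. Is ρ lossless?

Chase test. Columns are A, B, C, D, E, F; row i has aⱼ where attribute j ∈ Reli, else bᵢⱼ.
Initial tableau (one row per fragment):
  row 1: a1 b12 b13 b14 a5 a6
  row 2: a1 b22 a3 a4 b25 b26
  row 3: a1 a2 b33 a4 b35 a6
Rows 2 and 3 agree on D; apply D→C and equate their C entries.
Rows 1 and 3 agree on F; apply F→D, E and equate their D, E entries.
Rows 1 and 3 agree on D, F; apply D, F→C and equate their C entries.
Row 3 is now all distinguished symbols — the join is lossless.

Yes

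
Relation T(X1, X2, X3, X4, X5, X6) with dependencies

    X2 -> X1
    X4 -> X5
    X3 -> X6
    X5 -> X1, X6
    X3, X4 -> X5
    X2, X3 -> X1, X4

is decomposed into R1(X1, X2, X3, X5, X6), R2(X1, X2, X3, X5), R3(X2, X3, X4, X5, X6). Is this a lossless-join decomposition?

Yes

Chase test. Columns are X1, X2, X3, X4, X5, X6; row i has aⱼ where attribute j ∈ Ri, else bᵢⱼ.
Initial tableau (one row per fragment):
  row 1: a1 a2 a3 b14 a5 a6
  row 2: a1 a2 a3 b24 a5 b26
  row 3: b31 a2 a3 a4 a5 a6
Rows 1 and 3 agree on X2; apply X2→X1 and equate their X1 entries.
Rows 1 and 2 agree on X3; apply X3→X6 and equate their X6 entries.
Rows 1 and 2 agree on X2, X3; apply X2, X3→X1, X4 and equate their X1, X4 entries.
Rows 1 and 3 agree on X2, X3; apply X2, X3→X1, X4 and equate their X1, X4 entries.
Row 1 is now all distinguished symbols — the join is lossless.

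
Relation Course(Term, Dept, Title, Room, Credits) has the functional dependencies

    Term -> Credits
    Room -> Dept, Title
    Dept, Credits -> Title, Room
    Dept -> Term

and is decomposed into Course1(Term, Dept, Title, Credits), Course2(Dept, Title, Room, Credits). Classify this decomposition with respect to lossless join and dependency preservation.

lossless and dependency-preserving

Lossless test: (Dept, Title, Credits)⁺ = {Term, Dept, Title, Room, Credits}, which contains all of one fragment — lossless.
Dependency preservation: every FD's attributes lie within a single fragment, so each can be enforced locally — preserved.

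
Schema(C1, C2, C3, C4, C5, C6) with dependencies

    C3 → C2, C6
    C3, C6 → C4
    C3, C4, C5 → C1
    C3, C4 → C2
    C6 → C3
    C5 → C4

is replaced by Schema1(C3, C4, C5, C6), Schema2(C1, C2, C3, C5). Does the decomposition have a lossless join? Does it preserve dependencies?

lossless and dependency-preserving

Lossless test: (C3, C5)⁺ = {C1, C2, C3, C4, C5, C6}, which contains all of one fragment — lossless.
Dependency preservation: C3 → C2, C6; C3, C4, C5 → C1; C3, C4 → C2 are not contained in any single fragment, but the restricted closure of each left-hand side across the fragments still reaches the right-hand side; the remaining FDs each lie inside some fragment. All dependencies are preserved.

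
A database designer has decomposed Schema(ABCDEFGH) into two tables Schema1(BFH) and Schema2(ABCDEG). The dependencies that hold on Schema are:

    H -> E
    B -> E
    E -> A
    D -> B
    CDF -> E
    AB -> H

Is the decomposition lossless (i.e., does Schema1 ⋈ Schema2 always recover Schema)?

Common attributes: Schema1 ∩ Schema2 = {B}.
Closure of {B}: B → E applies, adding E; E → A applies, adding A; AB → H applies, adding H. So (B)⁺ = {ABEH}.
The closure contains neither all of Schema1 = {BFH} nor all of Schema2 = {ABCDEG}, so the common attributes are not a superkey of either fragment. The join is lossy.

No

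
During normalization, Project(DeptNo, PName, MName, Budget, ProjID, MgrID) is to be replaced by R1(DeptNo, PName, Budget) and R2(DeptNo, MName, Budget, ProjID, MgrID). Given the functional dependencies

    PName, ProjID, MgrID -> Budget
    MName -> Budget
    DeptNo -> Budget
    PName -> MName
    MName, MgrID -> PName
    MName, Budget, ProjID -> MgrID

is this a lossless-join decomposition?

No

Common attributes: R1 ∩ R2 = {DeptNo, Budget}.
No dependency enlarges {DeptNo, Budget}, so (DeptNo, Budget)⁺ = {DeptNo, Budget}.
The closure contains neither all of R1 = {DeptNo, PName, Budget} nor all of R2 = {DeptNo, MName, Budget, ProjID, MgrID}, so the common attributes are not a superkey of either fragment. The join is lossy.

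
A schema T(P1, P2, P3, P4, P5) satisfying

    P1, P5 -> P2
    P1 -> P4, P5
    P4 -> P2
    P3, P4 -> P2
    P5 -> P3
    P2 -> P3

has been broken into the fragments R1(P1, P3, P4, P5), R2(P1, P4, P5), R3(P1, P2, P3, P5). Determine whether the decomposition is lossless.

Chase test. Columns are P1, P2, P3, P4, P5; row i has aⱼ where attribute j ∈ Ri, else bᵢⱼ.
Initial tableau (one row per fragment):
  row 1: a1 b12 a3 a4 a5
  row 2: a1 b22 b23 a4 a5
  row 3: a1 a2 a3 b34 a5
Rows 1 and 2 agree on P1, P5; apply P1, P5→P2 and equate their P2 entries.
Rows 1 and 3 agree on P1, P5; apply P1, P5→P2 and equate their P2 entries.
Rows 1 and 3 agree on P1; apply P1→P4, P5 and equate their P4, P5 entries.
Rows 1 and 2 agree on P5; apply P5→P3 and equate their P3 entries.
Row 1 is now all distinguished symbols — the join is lossless.

Yes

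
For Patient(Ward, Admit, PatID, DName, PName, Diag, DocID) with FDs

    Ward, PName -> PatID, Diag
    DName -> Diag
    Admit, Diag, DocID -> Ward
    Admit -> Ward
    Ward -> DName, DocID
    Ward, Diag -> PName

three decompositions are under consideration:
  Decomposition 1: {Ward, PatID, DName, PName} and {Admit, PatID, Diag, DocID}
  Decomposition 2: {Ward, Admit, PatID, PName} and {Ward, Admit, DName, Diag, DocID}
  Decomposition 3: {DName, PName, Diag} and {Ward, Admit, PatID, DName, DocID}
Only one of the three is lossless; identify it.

Decomposition 1: common = {PatID}, closure = {PatID} → lossy.
Decomposition 2: common = {Ward, Admit}, closure = {Ward, Admit, PatID, DName, PName, Diag, DocID} → lossless.
Decomposition 3: common = {DName}, closure = {DName, Diag} → lossy.

Decomposition 2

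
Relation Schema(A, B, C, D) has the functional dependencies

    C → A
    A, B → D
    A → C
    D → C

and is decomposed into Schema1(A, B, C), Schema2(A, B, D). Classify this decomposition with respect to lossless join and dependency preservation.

lossless and dependency-preserving

Lossless test: (A, B)⁺ = {A, B, C, D}, which contains all of one fragment — lossless.
Dependency preservation: D → C is not contained in any single fragment, but the restricted closure of its left-hand side across the fragments still reaches the right-hand side; the remaining FDs each lie inside some fragment. All dependencies are preserved.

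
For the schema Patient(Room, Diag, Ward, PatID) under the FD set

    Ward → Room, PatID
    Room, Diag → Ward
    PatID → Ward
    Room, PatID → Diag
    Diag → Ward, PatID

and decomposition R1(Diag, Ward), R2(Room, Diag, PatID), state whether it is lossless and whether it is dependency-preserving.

Lossless test: (Diag)⁺ = {Room, Diag, Ward, PatID}, which contains all of one fragment — lossless.
Dependency preservation: Ward → Room, PatID; Room, Diag → Ward; PatID → Ward; Diag → Ward, PatID are not contained in any single fragment, but the restricted closure of each left-hand side across the fragments still reaches the right-hand side; the remaining FDs each lie inside some fragment. All dependencies are preserved.

lossless and dependency-preserving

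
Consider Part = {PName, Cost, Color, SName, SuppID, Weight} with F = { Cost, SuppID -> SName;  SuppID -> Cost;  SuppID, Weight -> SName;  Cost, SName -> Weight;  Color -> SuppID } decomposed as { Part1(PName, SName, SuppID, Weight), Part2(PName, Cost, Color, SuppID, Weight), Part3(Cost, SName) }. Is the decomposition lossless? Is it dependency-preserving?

lossless but not dependency-preserving

Lossless test (chase): Rows 1 and 2 agree on SuppID; apply SuppID→Cost and equate their Cost entries. Rows 1 and 2 agree on SuppID, Weight; apply SuppID, Weight→SName and equate their SName entries. Rows 1 and 3 agree on Cost, SName; apply Cost, SName→Weight and equate their Weight entries. Row 2 is now all distinguished symbols — the join is lossless.
Dependency preservation: the restricted closure of {Cost, SName} across the fragments never reaches {Weight}, so Cost, SName → Weight cannot be enforced without a join — not preserved.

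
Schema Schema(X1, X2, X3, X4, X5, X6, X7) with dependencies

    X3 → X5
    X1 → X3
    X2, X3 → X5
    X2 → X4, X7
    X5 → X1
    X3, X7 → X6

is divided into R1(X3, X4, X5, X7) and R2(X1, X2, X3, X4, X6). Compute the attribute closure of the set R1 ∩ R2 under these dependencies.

R1 ∩ R2 = {X3, X4}.
X3 → X5 applies, adding X5
X5 → X1 applies, adding X1
Closure: {X1, X3, X4, X5}.

X1, X3, X4, X5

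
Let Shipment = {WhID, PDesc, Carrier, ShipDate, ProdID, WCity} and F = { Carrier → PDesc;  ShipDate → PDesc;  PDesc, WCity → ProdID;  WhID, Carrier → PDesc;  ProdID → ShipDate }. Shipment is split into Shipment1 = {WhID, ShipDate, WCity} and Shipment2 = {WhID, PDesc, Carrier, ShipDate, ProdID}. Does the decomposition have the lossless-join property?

No

Common attributes: Shipment1 ∩ Shipment2 = {WhID, ShipDate}.
Closure of {WhID, ShipDate}: ShipDate → PDesc applies, adding PDesc. So (WhID, ShipDate)⁺ = {WhID, PDesc, ShipDate}.
The closure contains neither all of Shipment1 = {WhID, ShipDate, WCity} nor all of Shipment2 = {WhID, PDesc, Carrier, ShipDate, ProdID}, so the common attributes are not a superkey of either fragment. The join is lossy.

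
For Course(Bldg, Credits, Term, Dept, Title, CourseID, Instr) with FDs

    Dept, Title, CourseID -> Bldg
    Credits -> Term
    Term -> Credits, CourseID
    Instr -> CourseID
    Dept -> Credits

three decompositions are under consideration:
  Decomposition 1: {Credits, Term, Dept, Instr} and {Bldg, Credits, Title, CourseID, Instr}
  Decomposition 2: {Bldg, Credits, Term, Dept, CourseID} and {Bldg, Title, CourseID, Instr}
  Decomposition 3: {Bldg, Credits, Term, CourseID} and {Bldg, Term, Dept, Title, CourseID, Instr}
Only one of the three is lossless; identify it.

Decomposition 3

Decomposition 1: common = {Credits, Instr}, closure = {Credits, Term, CourseID, Instr} → lossy.
Decomposition 2: common = {Bldg, CourseID}, closure = {Bldg, CourseID} → lossy.
Decomposition 3: common = {Bldg, Term, CourseID}, closure = {Bldg, Credits, Term, CourseID} → lossless.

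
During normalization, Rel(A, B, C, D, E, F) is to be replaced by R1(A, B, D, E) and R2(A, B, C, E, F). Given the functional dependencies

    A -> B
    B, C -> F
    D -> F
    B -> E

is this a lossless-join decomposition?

Common attributes: R1 ∩ R2 = {A, B, E}.
No dependency enlarges {A, B, E}, so (A, B, E)⁺ = {A, B, E}.
The closure contains neither all of R1 = {A, B, D, E} nor all of R2 = {A, B, C, E, F}, so the common attributes are not a superkey of either fragment. The join is lossy.

No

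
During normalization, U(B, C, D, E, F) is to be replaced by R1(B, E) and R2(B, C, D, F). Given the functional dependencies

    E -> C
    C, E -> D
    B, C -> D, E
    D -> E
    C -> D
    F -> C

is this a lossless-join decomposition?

Common attributes: R1 ∩ R2 = {B}.
No dependency enlarges {B}, so (B)⁺ = {B}.
The closure contains neither all of R1 = {B, E} nor all of R2 = {B, C, D, F}, so the common attributes are not a superkey of either fragment. The join is lossy.

No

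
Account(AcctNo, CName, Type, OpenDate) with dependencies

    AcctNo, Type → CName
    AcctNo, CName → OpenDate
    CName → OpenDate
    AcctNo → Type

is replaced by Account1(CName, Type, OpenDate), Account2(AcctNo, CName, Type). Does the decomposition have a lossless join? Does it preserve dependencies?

lossless and dependency-preserving

Lossless test: (CName, Type)⁺ = {CName, Type, OpenDate}, which contains all of one fragment — lossless.
Dependency preservation: AcctNo, CName → OpenDate is not contained in any single fragment, but the restricted closure of its left-hand side across the fragments still reaches the right-hand side; the remaining FDs each lie inside some fragment. All dependencies are preserved.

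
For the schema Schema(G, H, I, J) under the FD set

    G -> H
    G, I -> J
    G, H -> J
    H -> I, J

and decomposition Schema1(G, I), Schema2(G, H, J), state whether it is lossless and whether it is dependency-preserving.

lossless but not dependency-preserving

Lossless test: (G)⁺ = {G, H, I, J}, which contains all of one fragment — lossless.
Dependency preservation: the restricted closure of {H} across the fragments never reaches {I, J}, so H → I, J cannot be enforced without a join — not preserved.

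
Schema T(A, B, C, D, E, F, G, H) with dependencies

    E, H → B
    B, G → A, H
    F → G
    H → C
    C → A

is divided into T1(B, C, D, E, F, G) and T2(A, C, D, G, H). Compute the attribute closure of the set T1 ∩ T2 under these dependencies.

A, C, D, G

T1 ∩ T2 = {C, D, G}.
C → A applies, adding A
Closure: {A, C, D, G}.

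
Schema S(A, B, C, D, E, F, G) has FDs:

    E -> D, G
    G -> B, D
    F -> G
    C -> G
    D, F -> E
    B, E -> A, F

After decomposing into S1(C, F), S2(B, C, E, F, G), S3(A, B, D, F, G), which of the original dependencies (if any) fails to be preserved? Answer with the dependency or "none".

none

E → D, G: restricted closure across fragments reaches D, G.
G → B, D lies within S3.
F → G lies within S2.
C → G lies within S2.
D, F → E: restricted closure across fragments reaches E.
B, E → A, F: restricted closure across fragments reaches A, F.
Every dependency is enforceable on the fragments, so the decomposition is dependency-preserving.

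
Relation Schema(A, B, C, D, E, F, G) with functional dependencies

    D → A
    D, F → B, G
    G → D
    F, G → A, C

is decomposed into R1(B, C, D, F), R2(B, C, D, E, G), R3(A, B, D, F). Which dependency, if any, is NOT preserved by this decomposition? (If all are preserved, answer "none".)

D, F → B, G

Check D, F → B, G: no single fragment contains all of {B, D, F, G}, and the restricted closure of {D, F} across the fragments never reaches {B, G}.
D → A is preserved.
G → D is preserved.
F, G → A, C is preserved.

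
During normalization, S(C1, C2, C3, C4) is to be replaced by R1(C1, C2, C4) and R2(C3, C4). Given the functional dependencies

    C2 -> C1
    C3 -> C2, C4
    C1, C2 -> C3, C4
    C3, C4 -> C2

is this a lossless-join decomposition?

Common attributes: R1 ∩ R2 = {C4}.
No dependency enlarges {C4}, so (C4)⁺ = {C4}.
The closure contains neither all of R1 = {C1, C2, C4} nor all of R2 = {C3, C4}, so the common attributes are not a superkey of either fragment. The join is lossy.

No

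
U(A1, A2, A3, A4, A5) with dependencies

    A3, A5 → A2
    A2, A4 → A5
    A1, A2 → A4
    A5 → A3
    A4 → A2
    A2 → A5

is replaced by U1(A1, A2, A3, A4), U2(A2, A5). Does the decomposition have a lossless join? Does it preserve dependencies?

Lossless test: (A2)⁺ = {A2, A3, A5}, which contains all of one fragment — lossless.
Dependency preservation: A3, A5 → A2; A2, A4 → A5; A5 → A3 are not contained in any single fragment, but the restricted closure of each left-hand side across the fragments still reaches the right-hand side; the remaining FDs each lie inside some fragment. All dependencies are preserved.

lossless and dependency-preserving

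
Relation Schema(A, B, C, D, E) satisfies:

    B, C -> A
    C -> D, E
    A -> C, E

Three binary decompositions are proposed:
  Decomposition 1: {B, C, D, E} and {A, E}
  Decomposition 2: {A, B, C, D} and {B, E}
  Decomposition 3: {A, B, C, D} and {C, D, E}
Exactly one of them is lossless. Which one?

Decomposition 3

Decomposition 1: common = {E}, closure = {E} → lossy.
Decomposition 2: common = {B}, closure = {B} → lossy.
Decomposition 3: common = {C, D}, closure = {C, D, E} → lossless.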